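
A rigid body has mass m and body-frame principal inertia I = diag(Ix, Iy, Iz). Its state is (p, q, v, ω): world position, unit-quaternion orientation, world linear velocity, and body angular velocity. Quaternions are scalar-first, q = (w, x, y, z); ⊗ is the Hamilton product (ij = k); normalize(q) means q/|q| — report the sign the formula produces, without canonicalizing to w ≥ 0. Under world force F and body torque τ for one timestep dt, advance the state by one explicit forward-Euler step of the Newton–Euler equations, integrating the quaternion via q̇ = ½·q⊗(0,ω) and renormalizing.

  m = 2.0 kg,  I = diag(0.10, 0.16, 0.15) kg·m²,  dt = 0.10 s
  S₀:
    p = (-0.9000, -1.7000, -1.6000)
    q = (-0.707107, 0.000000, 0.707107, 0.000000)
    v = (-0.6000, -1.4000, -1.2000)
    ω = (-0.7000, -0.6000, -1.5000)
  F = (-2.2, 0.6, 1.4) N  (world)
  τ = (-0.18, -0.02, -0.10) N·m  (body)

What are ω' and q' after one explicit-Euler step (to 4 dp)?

angular accel α = (-1.7100, 0.2031, -0.8347)
ω' = ω + α·dt = (-0.8710, -0.5797, -1.5835)
Hamilton product q⊗(0,ω) = (0.4242642, -0.5656856, 0.4242642, 1.5556354)
q' = normalize(q + ½dt·q⊗(0,ω)) = (-0.6833, -0.0282, 0.7255, 0.0775)

ω' = (-0.8710, -0.5797, -1.5835)
q' = (-0.6833, -0.0282, 0.7255, 0.0775)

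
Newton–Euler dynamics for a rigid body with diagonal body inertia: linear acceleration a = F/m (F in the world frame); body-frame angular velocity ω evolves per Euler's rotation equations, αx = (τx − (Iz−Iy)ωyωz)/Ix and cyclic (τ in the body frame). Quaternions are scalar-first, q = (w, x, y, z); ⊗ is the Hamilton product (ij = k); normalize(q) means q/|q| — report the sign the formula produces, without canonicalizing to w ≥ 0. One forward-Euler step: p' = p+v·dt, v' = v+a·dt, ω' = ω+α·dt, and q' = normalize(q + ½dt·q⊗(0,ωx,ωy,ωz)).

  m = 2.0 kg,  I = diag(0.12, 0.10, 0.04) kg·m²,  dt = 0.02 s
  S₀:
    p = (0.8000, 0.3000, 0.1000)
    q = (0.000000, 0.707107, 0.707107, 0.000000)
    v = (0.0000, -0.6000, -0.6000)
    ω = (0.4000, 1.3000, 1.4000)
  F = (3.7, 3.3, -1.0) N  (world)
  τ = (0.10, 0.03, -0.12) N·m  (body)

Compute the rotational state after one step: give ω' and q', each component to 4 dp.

ω' = (0.4349, 1.2970, 1.3452)
q' = (-0.0120, 0.7169, 0.6971, 0.0064)

ω×(Iω) gyroscopic = (-0.1092, 0.0448, -0.0104)
α = I⁻¹(τ − ω×Iω) = (1.7433, -0.1480, -2.7400)
ω + α·dt = (0.4349, 1.2970, 1.3452)
Hamilton product q⊗(0,ω) = (-1.2020819, 0.9899498, -0.9899498, 0.6363963)
q + ½dt·q⊗(0,ω), renormalized = (-0.0120, 0.7169, 0.6971, 0.0064)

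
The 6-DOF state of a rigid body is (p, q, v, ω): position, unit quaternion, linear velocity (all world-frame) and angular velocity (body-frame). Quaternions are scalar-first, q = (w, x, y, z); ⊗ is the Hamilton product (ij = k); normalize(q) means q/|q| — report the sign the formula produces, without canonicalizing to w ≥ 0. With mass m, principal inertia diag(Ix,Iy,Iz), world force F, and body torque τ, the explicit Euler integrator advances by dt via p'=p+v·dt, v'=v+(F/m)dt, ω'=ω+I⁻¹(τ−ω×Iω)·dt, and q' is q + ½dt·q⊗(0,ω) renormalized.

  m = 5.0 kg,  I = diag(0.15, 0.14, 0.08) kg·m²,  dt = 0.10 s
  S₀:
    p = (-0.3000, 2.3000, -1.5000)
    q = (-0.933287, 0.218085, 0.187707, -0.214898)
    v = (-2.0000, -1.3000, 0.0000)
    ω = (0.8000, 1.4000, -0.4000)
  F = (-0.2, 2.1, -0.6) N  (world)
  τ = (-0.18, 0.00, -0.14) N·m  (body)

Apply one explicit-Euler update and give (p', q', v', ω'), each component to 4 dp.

p' = (-0.5000, 2.1700, -1.5000)
q' = (-0.9562, 0.1914, 0.1177, -0.1878)
v' = (-2.0040, -1.2580, -0.0120)
ω' = (0.6576, 1.4160, -0.5610)

gyro term ω×Iω = (0.0336, -0.0224, -0.0112)
(τ − ω×Iω)/I = (-1.4240, 0.1600, -1.6100)
new body rate ω' = (0.6576, 1.4160, -0.5610)
2q̇ = q⊗(0,ω) = (-0.5232170, -0.5208552, -1.3912862, 0.5284682)
q' = normalize(q + ½dt·q⊗(0,ω)) = (-0.9562, 0.1914, 0.1177, -0.1878)
a = F/m = (-0.0400, 0.4200, -0.1200)
p' = p + v·dt = (-0.5000, 2.1700, -1.5000)
new velocity v' = (-2.0040, -1.2580, -0.0120)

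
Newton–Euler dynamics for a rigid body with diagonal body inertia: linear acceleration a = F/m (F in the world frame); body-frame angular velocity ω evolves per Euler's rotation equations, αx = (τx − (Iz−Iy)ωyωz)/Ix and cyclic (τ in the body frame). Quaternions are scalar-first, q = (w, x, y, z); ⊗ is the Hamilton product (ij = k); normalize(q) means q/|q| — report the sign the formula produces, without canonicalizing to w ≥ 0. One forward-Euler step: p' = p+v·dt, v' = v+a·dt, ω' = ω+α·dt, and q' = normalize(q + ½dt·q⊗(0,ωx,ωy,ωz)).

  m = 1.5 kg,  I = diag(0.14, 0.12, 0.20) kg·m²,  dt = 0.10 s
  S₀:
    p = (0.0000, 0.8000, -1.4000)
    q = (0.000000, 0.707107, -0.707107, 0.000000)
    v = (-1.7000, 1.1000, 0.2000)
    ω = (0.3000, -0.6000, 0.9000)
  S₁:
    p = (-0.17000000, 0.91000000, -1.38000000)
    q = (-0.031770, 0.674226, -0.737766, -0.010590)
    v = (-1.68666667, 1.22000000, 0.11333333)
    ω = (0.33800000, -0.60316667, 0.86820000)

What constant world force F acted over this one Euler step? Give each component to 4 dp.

Δv = v₁−v₀ = (0.01333333, 0.12000000, -0.08666667)
m·(v₁−v₀)/dt = (0.2000, 1.8000, -1.3000)

F = (0.2000, 1.8000, -1.3000)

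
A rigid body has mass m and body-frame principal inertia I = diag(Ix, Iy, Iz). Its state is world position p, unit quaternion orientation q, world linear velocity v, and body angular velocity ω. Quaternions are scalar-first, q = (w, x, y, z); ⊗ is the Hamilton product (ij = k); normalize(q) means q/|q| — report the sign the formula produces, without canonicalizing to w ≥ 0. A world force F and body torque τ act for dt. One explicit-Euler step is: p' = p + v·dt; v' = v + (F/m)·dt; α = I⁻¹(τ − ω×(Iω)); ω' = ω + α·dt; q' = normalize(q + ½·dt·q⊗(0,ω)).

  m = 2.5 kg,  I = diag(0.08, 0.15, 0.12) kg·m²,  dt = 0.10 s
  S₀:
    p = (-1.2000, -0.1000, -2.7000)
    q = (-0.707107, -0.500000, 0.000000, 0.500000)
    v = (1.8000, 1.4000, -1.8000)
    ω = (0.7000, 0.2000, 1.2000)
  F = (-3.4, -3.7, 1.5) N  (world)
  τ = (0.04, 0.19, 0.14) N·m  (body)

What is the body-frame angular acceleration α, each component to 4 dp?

ω×(Iω) gyroscopic = (-0.0072, -0.0336, 0.0098)
angular accel α = (0.5900, 1.4907, 1.0850)

α = (0.5900, 1.4907, 1.0850)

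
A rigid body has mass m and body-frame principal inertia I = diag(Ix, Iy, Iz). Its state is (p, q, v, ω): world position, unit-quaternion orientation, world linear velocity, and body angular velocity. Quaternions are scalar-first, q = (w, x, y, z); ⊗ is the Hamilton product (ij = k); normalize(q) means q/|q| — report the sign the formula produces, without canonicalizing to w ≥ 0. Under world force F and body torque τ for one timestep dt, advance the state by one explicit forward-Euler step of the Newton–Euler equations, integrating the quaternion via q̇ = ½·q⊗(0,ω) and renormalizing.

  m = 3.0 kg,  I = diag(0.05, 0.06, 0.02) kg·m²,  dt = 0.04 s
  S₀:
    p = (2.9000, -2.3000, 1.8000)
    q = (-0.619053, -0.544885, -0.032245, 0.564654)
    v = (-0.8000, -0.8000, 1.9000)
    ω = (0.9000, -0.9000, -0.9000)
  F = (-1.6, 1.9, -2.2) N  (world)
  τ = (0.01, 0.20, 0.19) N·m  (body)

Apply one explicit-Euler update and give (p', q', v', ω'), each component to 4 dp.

a = (-0.5333, 0.6333, -0.7333)
new position p' = (2.8680, -2.3320, 1.8760)
v + (F/m)dt = (-0.8213, -0.7747, 1.8707)
angular accel α = (0.8480, 3.7383, 9.9050)
ω + α·dt = (0.9339, -0.7505, -0.5038)
2q̇ = q⊗(0,ω) = (0.9695646, -0.0199386, 0.5749398, 1.0765647)
updated quaternion q' = (-0.5994, -0.5450, -0.0207, 0.5859)

p' = (2.8680, -2.3320, 1.8760)
q' = (-0.5994, -0.5450, -0.0207, 0.5859)
v' = (-0.8213, -0.7747, 1.8707)
ω' = (0.9339, -0.7505, -0.5038)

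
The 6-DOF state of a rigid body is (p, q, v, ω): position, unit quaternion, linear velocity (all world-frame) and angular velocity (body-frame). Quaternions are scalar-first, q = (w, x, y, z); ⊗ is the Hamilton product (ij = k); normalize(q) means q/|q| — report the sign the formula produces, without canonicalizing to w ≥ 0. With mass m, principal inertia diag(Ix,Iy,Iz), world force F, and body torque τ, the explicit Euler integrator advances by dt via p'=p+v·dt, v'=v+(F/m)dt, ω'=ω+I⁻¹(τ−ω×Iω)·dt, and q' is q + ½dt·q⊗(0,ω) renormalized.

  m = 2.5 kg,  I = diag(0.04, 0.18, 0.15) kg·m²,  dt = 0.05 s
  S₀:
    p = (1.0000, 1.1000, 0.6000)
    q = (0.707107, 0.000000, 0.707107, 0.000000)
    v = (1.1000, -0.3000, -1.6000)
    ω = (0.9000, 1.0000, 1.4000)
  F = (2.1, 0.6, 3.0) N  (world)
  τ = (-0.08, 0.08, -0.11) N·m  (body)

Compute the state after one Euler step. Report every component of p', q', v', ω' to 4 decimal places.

p' = (1.0550, 1.0850, 0.5200)
q' = (0.6886, 0.0406, 0.7239, 0.0088)
v' = (1.1420, -0.2880, -1.5400)
ω' = (0.8525, 1.0607, 1.3213)

a = F/m = (0.8400, 0.2400, 1.2000)
new position p' = (1.0550, 1.0850, 0.5200)
new velocity v' = (1.1420, -0.2880, -1.5400)
angular accel α = (-0.9500, 1.2144, -1.5733)
new body rate ω' = (0.8525, 1.0607, 1.3213)
Hamilton product q⊗(0,ω) = (-0.7071070, 1.6263461, 0.7071070, 0.3535535)
updated quaternion q' = (0.6886, 0.0406, 0.7239, 0.0088)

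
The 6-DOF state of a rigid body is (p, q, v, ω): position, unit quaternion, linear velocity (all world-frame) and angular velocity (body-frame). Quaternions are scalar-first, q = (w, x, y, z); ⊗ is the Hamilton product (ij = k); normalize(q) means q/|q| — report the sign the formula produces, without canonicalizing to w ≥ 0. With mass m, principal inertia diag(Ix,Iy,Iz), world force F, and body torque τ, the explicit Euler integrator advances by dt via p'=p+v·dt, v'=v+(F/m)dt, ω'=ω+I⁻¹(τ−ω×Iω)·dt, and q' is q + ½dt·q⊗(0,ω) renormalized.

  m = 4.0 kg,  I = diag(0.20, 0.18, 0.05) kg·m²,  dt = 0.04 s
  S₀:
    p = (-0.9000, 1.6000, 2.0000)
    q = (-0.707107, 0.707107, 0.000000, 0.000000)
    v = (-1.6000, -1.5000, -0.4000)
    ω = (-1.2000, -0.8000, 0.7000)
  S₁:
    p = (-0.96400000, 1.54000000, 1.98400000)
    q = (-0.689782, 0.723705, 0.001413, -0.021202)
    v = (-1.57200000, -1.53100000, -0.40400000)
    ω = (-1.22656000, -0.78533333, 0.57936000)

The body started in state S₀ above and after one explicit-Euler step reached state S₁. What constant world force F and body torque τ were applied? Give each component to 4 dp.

F = (2.8000, -3.1000, -0.4000)
τ = (-0.0600, -0.0600, -0.1700)

v₁ − v₀ = (0.02800000, -0.03100000, -0.00400000)
m·(v₁−v₀)/dt = (2.8000, -3.1000, -0.4000)
Δω = ω₁−ω₀ = (-0.02656000, 0.01466667, -0.12064000)
gyro term ω₀×Iω₀ = (0.0728, -0.1260, -0.0192)
τ = I·(Δω/dt) + ω₀×(Iω₀) = (-0.0600, -0.0600, -0.1700)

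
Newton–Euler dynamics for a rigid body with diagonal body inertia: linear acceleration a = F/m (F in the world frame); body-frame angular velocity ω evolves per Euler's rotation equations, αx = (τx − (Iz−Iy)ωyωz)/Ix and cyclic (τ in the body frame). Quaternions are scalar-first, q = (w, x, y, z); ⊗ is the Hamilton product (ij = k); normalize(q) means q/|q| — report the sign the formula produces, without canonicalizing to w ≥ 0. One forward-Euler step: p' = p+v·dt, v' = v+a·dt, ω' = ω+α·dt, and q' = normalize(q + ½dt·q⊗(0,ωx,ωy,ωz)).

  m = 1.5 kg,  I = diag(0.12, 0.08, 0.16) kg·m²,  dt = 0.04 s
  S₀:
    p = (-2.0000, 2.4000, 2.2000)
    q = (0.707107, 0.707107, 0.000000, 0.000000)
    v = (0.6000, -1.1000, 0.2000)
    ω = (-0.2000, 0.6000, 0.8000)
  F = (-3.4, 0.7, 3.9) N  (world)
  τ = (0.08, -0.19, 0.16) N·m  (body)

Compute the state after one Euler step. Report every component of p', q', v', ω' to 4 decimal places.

p + v·dt = (-1.9760, 2.3560, 2.2080)
v + (F/m)dt = (0.5093, -1.0813, 0.3040)
ω×(Iω) gyroscopic = (0.0384, 0.0064, 0.0048)
(τ − ω×Iω)/I = (0.3467, -2.4550, 0.9700)
ω + α·dt = (-0.1861, 0.5018, 0.8388)
q⊗(0,ω) = (0.1414214, -0.1414214, -0.1414214, 0.9899498)
updated quaternion q' = (0.7098, 0.7041, -0.0028, 0.0198)

p' = (-1.9760, 2.3560, 2.2080)
q' = (0.7098, 0.7041, -0.0028, 0.0198)
v' = (0.5093, -1.0813, 0.3040)
ω' = (-0.1861, 0.5018, 0.8388)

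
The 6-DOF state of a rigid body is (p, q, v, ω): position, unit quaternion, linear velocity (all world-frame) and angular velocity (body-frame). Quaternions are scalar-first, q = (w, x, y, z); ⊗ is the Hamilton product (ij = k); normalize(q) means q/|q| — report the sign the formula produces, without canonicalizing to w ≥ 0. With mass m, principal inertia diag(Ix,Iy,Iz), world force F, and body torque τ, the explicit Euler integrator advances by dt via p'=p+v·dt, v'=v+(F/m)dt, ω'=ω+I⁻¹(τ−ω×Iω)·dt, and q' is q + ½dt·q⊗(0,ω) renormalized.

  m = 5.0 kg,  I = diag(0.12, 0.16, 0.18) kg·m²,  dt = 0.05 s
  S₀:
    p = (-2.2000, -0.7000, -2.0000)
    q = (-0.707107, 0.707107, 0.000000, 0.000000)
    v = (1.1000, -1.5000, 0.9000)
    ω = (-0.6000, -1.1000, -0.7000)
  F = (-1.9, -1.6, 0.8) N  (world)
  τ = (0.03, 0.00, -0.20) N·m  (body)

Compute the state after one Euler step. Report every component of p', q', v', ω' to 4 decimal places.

(τ − ω×Iω)/I = (0.1217, 0.1575, -1.2578)
ω' = ω + α·dt = (-0.5939, -1.0921, -0.7629)
2q̇ = q⊗(0,ω) = (0.4242642, 0.4242642, 1.2727926, -0.2828428)
q + ½dt·q⊗(0,ω), renormalized = (-0.6961, 0.7173, 0.0318, -0.0071)
new position p' = (-2.1450, -0.7750, -1.9550)
new velocity v' = (1.0810, -1.5160, 0.9080)

p' = (-2.1450, -0.7750, -1.9550)
q' = (-0.6961, 0.7173, 0.0318, -0.0071)
v' = (1.0810, -1.5160, 0.9080)
ω' = (-0.5939, -1.0921, -0.7629)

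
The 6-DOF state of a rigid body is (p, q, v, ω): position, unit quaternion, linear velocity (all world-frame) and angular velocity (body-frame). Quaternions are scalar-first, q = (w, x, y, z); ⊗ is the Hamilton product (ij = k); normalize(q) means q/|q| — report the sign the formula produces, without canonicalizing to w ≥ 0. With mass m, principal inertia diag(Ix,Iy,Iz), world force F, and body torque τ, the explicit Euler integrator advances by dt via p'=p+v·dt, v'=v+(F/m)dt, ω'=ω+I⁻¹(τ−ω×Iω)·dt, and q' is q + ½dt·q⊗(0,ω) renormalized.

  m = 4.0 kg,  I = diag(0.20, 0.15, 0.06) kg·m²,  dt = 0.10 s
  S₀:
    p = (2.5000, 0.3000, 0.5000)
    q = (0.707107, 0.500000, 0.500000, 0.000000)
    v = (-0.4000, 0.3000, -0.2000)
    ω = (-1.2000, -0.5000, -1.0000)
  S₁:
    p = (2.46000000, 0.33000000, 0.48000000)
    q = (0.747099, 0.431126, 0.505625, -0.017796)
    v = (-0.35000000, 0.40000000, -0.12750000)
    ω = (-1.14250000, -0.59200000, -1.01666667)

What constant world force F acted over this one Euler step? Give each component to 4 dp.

Δv = v₁−v₀ = (0.05000000, 0.10000000, 0.07250000)
applied force F = (2.0000, 4.0000, 2.9000)

F = (2.0000, 4.0000, 2.9000)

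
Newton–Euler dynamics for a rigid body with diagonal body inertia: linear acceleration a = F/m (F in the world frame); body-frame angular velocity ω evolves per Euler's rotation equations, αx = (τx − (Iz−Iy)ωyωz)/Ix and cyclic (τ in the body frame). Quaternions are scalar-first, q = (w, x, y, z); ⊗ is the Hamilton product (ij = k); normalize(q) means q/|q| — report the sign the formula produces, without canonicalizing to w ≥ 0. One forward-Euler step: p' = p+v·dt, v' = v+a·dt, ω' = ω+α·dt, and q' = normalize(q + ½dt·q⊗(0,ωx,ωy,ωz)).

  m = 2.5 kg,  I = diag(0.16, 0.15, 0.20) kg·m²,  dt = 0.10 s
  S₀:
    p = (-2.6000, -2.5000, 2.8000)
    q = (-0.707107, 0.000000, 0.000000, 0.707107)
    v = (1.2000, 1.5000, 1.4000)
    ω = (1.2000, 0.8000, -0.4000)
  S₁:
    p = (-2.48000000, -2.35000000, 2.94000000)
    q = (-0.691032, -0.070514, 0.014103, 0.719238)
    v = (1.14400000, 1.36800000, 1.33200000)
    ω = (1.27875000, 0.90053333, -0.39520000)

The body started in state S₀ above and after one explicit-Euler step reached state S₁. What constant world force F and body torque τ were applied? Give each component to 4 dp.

ω₁ − ω₀ = (0.07875000, 0.10053333, 0.00480000)
τ = I·(Δω/dt) + ω₀×(Iω₀) = (0.1100, 0.1700, 0.0000)
velocity change Δv = (-0.05600000, -0.13200000, -0.06800000)
F = m·Δv/dt = (-1.4000, -3.3000, -1.7000)

F = (-1.4000, -3.3000, -1.7000)
τ = (0.1100, 0.1700, 0.0000)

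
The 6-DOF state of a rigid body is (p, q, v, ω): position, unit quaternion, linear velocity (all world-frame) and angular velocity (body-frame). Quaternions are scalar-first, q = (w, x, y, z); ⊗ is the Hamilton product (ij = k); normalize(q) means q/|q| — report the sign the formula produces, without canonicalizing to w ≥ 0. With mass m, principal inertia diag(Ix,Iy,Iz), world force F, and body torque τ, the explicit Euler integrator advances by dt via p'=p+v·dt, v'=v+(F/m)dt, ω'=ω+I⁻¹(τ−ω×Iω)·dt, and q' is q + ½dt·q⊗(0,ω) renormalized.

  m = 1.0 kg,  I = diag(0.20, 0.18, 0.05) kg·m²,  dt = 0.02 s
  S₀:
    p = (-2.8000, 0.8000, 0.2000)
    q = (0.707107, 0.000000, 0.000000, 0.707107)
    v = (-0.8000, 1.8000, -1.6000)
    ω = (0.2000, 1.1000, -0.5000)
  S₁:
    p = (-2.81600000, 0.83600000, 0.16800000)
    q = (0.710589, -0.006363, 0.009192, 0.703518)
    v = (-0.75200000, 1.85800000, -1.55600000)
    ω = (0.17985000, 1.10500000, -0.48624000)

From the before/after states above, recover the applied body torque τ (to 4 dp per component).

rate change Δω = (-0.02015000, 0.00500000, 0.01376000)
applied torque τ = (-0.1300, 0.0300, 0.0300)

τ = (-0.1300, 0.0300, 0.0300)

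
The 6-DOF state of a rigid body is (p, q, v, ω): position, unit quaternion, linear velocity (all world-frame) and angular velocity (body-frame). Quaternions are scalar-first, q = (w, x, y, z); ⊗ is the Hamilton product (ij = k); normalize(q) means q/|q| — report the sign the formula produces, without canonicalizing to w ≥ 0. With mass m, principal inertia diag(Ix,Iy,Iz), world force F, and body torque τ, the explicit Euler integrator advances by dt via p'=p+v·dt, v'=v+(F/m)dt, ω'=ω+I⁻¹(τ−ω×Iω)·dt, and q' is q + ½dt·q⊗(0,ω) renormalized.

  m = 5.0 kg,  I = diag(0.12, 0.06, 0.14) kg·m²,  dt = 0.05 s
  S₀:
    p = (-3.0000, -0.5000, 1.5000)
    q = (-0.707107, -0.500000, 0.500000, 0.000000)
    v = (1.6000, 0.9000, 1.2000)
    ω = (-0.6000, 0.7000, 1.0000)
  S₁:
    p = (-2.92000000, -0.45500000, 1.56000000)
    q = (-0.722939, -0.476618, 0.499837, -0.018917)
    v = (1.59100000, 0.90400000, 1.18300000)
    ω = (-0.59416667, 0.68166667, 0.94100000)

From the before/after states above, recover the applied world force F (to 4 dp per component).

v₁ − v₀ = (-0.00900000, 0.00400000, -0.01700000)
applied force F = (-0.9000, 0.4000, -1.7000)

F = (-0.9000, 0.4000, -1.7000)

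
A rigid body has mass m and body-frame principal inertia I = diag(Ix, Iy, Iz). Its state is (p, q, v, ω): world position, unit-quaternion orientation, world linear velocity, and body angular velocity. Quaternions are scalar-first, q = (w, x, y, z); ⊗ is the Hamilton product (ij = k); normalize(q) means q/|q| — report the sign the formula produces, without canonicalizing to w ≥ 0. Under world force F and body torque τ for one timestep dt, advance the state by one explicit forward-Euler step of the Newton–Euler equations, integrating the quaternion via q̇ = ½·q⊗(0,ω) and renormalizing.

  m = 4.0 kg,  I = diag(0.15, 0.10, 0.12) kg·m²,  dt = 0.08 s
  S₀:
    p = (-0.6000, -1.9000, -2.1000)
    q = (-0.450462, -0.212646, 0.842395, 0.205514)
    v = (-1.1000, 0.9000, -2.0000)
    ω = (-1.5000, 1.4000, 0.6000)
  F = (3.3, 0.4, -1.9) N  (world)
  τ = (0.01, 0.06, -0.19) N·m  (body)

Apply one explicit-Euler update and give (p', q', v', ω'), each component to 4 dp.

p' = (-0.6880, -1.8280, -2.2600)
q' = (-0.5135, -0.1763, 0.8070, 0.2325)
v' = (-1.0340, 0.9080, -2.0380)
ω' = (-1.5036, 1.4696, 0.4033)

a = F/m = (0.8250, 0.1000, -0.4750)
p + v·dt = (-0.6880, -1.8280, -2.2600)
new velocity v' = (-1.0340, 0.9080, -2.0380)
(τ − ω×Iω)/I = (-0.0453, 0.8700, -2.4583)
new body rate ω' = (-1.5036, 1.4696, 0.4033)
2q̇ = q⊗(0,ω) = (-1.6216304, 0.8934104, -0.8113302, 0.6956109)
q' = normalize(q + ½dt·q⊗(0,ω)) = (-0.5135, -0.1763, 0.8070, 0.2325)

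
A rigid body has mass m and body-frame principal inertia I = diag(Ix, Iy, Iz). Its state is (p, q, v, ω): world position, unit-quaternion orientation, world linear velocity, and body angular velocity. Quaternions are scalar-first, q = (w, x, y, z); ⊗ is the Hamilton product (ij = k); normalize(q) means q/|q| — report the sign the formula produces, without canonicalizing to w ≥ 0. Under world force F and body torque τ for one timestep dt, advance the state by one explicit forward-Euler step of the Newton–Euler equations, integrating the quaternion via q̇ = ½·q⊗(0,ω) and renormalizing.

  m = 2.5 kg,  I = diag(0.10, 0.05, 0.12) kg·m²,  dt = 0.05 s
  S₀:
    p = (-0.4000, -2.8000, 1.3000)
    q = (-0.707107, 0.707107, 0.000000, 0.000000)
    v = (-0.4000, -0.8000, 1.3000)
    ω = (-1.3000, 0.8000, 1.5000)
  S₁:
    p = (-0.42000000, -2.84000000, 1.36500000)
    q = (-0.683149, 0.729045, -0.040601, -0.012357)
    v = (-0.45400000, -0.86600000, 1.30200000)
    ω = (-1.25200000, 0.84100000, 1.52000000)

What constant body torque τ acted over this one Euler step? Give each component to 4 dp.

τ = (0.1800, 0.0800, 0.1000)

rate change Δω = (0.04800000, 0.04100000, 0.02000000)
τ = I·(Δω/dt) + ω₀×(Iω₀) = (0.1800, 0.0800, 0.1000)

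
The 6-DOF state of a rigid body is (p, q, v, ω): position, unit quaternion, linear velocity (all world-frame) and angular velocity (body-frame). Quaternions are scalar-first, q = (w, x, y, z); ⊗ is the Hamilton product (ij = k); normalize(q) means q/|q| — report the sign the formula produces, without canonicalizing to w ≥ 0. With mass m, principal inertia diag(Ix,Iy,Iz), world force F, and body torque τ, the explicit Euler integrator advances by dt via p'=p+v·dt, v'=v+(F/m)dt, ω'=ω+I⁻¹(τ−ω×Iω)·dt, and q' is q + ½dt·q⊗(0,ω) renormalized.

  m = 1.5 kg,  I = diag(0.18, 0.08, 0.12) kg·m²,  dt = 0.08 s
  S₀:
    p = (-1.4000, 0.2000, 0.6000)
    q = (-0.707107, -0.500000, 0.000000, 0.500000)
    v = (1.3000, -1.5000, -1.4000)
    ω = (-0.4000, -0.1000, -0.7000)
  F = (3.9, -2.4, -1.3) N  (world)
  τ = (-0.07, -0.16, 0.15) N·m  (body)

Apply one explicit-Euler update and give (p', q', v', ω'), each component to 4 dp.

p' = (-1.2960, 0.0800, 0.4880)
q' = (-0.7007, -0.4864, -0.0192, 0.5215)
v' = (1.5080, -1.6280, -1.4693)
ω' = (-0.4324, -0.2768, -0.5973)

p + v·dt = (-1.2960, 0.0800, 0.4880)
v + (F/m)dt = (1.5080, -1.6280, -1.4693)
gyro term ω×Iω = (0.0028, 0.0168, -0.0040)
angular accel α = (-0.4044, -2.2100, 1.2833)
ω + α·dt = (-0.4324, -0.2768, -0.5973)
q⊗(0,ω) = (0.1500000, 0.3328428, -0.4792893, 0.5449749)
updated quaternion q' = (-0.7007, -0.4864, -0.0192, 0.5215)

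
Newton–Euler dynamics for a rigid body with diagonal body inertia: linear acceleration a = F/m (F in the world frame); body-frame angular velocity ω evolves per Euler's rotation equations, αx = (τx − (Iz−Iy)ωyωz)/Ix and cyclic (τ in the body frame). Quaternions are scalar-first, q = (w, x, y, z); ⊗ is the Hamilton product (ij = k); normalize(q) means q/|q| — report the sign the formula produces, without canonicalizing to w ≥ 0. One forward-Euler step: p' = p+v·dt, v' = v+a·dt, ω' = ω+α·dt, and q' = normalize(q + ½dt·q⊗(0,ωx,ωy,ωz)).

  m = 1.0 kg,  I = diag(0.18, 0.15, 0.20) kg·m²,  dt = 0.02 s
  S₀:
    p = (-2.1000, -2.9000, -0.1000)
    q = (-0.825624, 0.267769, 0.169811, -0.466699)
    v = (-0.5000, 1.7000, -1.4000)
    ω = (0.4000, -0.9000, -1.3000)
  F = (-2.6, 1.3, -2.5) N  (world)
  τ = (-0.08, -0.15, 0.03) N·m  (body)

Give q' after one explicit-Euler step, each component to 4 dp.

q' = (-0.8311, 0.2580, 0.1788, -0.4590)

2q̇ = q⊗(0,ω) = (-0.5609864, -0.9710330, 0.9044817, 0.7643947)
updated quaternion q' = (-0.8311, 0.2580, 0.1788, -0.4590)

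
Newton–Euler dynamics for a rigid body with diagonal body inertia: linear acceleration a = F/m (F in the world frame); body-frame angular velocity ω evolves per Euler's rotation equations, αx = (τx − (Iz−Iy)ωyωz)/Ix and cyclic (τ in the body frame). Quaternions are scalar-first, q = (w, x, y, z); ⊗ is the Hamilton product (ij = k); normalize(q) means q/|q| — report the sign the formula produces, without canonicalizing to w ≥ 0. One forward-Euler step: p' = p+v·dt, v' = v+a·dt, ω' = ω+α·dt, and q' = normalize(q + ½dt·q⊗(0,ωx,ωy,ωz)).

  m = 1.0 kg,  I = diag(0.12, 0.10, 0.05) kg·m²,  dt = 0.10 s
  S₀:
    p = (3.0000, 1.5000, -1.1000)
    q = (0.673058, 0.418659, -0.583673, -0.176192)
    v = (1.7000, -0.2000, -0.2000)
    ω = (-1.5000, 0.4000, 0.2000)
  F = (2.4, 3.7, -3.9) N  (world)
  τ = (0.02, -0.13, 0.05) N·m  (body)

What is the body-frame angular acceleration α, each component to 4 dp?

α = (0.2000, -1.0900, 0.7600)

precession coupling ω×(Iω) = (-0.0040, -0.0210, 0.0120)
α = I⁻¹(τ − ω×Iω) = (0.2000, -1.0900, 0.7600)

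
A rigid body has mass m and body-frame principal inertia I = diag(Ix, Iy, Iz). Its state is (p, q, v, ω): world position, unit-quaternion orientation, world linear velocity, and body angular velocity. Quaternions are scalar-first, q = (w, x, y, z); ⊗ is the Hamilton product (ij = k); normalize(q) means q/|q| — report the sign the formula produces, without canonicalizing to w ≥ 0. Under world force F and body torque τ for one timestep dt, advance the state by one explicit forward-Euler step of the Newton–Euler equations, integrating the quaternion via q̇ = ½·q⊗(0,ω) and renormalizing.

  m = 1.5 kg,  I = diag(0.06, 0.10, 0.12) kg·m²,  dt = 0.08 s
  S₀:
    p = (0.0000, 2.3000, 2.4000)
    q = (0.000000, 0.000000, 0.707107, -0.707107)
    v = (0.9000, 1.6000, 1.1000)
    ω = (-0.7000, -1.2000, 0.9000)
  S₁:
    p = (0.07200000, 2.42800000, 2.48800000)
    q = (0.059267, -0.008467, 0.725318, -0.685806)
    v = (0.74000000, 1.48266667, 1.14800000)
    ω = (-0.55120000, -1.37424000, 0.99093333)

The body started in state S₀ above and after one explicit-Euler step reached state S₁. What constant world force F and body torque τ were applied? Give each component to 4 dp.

ω₁ − ω₀ = (0.14880000, -0.17424000, 0.09093333)
precession coupling = (-0.0216, 0.0378, 0.0336)
τ = I·(Δω/dt) + ω₀×(Iω₀) = (0.0900, -0.1800, 0.1700)
Δv = v₁−v₀ = (-0.16000000, -0.11733333, 0.04800000)
F = m·Δv/dt = (-3.0000, -2.2000, 0.9000)

F = (-3.0000, -2.2000, 0.9000)
τ = (0.0900, -0.1800, 0.1700)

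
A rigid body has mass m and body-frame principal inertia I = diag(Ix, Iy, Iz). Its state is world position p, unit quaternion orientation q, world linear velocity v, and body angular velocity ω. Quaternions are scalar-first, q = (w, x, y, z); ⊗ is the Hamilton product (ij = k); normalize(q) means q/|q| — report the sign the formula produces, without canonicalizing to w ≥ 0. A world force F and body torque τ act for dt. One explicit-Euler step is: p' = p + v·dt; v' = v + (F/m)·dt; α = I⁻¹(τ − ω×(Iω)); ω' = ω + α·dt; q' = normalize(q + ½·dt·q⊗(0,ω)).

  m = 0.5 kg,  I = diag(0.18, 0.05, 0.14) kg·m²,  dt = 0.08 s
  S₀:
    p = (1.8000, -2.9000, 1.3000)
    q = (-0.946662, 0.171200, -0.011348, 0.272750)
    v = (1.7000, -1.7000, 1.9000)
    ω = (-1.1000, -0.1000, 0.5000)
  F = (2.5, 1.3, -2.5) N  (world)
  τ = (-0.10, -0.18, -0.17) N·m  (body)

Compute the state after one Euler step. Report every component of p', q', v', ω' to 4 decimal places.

p' = (1.9360, -3.0360, 1.4520)
q' = (-0.9435, 0.2135, -0.0230, 0.2523)
v' = (2.1000, -1.4920, 1.5000)
ω' = (-1.1424, -0.3528, 0.4110)

p + v·dt = (1.9360, -3.0360, 1.4520)
v + (F/m)dt = (2.1000, -1.4920, 1.5000)
precession coupling ω×(Iω) = (-0.0045, -0.0220, -0.0143)
(τ − ω×Iω)/I = (-0.5306, -3.1600, -1.1121)
ω' = ω + α·dt = (-1.1424, -0.3528, 0.4110)
Hamilton product q⊗(0,ω) = (0.0508102, 1.0629292, -0.2909588, -0.5029338)
updated quaternion q' = (-0.9435, 0.2135, -0.0230, 0.2523)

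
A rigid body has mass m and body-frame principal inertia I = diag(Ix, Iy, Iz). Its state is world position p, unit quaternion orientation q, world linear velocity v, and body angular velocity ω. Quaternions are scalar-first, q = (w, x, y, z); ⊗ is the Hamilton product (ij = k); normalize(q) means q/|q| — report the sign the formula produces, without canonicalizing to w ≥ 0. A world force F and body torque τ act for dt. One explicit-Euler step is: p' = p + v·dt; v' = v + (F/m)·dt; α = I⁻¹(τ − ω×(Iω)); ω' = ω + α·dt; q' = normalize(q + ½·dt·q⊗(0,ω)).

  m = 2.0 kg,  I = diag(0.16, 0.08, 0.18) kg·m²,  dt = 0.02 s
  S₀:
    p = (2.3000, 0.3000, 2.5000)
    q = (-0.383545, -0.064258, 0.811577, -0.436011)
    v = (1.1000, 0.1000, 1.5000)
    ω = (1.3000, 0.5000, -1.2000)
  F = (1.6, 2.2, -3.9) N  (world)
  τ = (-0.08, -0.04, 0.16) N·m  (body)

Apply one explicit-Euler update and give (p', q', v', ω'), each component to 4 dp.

p' = (2.3220, 0.3020, 2.5300)
q' = (-0.3919, -0.0768, 0.8031, -0.4422)
v' = (1.1160, 0.1220, 1.4610)
ω' = (1.2975, 0.4822, -1.1764)

(τ − ω×Iω)/I = (-0.1250, -0.8900, 1.1778)
ω + α·dt = (1.2975, 0.4822, -1.1764)
2q̇ = q⊗(0,ω) = (-0.8454663, -1.2544954, -0.8356964, -0.6269251)
q' = normalize(q + ½dt·q⊗(0,ω)) = (-0.3919, -0.0768, 0.8031, -0.4422)
linear accel F/m = (0.8000, 1.1000, -1.9500)
p' = p + v·dt = (2.3220, 0.3020, 2.5300)
v + (F/m)dt = (1.1160, 0.1220, 1.4610)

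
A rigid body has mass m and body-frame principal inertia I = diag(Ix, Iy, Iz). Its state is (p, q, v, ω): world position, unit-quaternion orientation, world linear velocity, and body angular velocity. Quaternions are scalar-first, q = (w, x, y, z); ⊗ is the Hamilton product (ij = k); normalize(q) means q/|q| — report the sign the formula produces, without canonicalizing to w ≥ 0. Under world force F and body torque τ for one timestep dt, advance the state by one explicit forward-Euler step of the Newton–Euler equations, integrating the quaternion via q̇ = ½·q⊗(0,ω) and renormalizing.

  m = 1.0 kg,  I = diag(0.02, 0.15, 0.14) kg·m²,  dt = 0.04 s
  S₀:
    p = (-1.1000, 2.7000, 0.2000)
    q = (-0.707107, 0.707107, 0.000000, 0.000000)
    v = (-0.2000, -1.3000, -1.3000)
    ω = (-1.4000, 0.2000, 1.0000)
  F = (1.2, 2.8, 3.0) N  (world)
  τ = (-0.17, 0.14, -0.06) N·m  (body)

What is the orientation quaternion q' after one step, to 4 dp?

q' = (-0.6869, 0.7265, -0.0170, -0.0113)

Hamilton product q⊗(0,ω) = (0.9899498, 0.9899498, -0.8485284, -0.5656856)
q + ½dt·q⊗(0,ω), renormalized = (-0.6869, 0.7265, -0.0170, -0.0113)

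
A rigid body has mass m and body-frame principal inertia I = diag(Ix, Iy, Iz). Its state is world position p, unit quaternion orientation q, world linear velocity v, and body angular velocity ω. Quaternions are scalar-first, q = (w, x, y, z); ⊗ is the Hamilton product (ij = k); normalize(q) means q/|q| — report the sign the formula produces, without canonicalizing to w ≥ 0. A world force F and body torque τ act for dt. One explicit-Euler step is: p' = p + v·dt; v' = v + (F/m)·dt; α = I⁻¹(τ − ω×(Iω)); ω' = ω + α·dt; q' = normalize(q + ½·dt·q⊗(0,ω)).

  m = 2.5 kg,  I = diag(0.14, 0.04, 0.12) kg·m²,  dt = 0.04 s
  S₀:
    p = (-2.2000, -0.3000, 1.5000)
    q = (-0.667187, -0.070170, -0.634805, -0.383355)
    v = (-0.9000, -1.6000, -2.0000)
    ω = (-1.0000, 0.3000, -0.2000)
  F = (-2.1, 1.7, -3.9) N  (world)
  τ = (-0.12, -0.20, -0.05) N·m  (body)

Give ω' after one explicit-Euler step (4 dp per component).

ω' = (-1.0329, 0.0960, -0.2267)

(τ − ω×Iω)/I = (-0.8229, -5.1000, -0.6667)
ω + α·dt = (-1.0329, 0.0960, -0.2267)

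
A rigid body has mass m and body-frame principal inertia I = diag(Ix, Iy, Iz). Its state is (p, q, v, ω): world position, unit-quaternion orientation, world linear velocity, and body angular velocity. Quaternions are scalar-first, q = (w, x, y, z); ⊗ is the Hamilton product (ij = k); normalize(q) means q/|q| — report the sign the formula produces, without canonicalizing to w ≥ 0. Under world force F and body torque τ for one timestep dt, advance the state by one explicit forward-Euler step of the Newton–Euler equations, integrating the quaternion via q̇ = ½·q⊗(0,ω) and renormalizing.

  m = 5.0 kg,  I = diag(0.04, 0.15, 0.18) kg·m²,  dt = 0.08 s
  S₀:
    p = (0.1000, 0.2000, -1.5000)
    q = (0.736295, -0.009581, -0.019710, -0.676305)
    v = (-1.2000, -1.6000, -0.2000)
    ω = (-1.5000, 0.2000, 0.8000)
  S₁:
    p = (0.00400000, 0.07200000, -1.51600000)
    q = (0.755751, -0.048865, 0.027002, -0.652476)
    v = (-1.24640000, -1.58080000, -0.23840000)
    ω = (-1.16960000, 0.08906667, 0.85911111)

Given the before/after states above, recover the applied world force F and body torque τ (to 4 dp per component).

rate change Δω = (0.33040000, -0.11093333, 0.05911111)
precession coupling = (0.0048, 0.1680, -0.0330)
I·α + gyro = (0.1700, -0.0400, 0.1000)
v₁ − v₀ = (-0.04640000, 0.01920000, -0.03840000)
m·(v₁−v₀)/dt = (-2.9000, 1.2000, -2.4000)

F = (-2.9000, 1.2000, -2.4000)
τ = (0.1700, -0.0400, 0.1000)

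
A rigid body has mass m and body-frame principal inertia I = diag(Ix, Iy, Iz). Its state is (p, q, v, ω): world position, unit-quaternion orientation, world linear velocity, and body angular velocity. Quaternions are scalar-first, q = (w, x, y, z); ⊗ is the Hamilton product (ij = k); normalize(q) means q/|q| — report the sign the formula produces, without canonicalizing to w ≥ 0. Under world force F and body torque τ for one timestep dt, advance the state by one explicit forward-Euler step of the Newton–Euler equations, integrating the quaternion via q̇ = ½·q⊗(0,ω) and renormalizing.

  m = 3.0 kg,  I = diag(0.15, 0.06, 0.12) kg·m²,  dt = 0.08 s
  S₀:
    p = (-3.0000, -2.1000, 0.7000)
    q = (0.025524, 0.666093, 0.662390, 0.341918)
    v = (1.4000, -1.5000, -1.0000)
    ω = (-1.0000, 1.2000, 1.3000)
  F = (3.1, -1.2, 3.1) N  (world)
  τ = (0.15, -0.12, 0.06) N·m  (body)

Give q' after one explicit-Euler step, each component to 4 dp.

Hamilton product q⊗(0,ω) = (-0.5732684, 0.4252814, -1.1772101, 1.4948828)
q + ½dt·q⊗(0,ω), renormalized = (0.0026, 0.6809, 0.6133, 0.4004)

q' = (0.0026, 0.6809, 0.6133, 0.4004)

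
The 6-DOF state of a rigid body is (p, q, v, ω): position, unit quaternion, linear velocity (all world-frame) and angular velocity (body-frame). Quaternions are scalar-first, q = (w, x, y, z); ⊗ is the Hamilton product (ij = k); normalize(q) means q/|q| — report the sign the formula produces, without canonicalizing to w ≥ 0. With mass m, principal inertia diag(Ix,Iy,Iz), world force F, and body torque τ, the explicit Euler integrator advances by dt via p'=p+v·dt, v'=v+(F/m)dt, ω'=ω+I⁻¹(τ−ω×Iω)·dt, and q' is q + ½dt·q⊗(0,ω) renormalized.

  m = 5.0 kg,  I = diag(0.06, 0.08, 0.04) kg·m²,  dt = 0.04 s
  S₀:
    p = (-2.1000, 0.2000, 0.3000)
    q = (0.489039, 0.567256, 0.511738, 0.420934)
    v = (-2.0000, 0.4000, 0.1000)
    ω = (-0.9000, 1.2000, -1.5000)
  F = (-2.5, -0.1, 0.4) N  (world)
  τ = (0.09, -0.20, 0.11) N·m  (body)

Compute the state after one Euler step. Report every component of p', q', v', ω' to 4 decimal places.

p' = (-2.1800, 0.2160, 0.3040)
q' = (0.4991, 0.5325, 0.5324, 0.4287)
v' = (-2.0200, 0.3992, 0.1032)
ω' = (-0.8880, 1.0865, -1.3684)

p + v·dt = (-2.1800, 0.2160, 0.3040)
new velocity v' = (-2.0200, 0.3992, 0.1032)
(τ − ω×Iω)/I = (0.3000, -2.8375, 3.2900)
ω' = ω + α·dt = (-0.8880, 1.0865, -1.3684)
2q̇ = q⊗(0,ω) = (0.5278458, -1.7128629, 1.0588902, 0.4077129)
q' = normalize(q + ½dt·q⊗(0,ω)) = (0.4991, 0.5325, 0.5324, 0.4287)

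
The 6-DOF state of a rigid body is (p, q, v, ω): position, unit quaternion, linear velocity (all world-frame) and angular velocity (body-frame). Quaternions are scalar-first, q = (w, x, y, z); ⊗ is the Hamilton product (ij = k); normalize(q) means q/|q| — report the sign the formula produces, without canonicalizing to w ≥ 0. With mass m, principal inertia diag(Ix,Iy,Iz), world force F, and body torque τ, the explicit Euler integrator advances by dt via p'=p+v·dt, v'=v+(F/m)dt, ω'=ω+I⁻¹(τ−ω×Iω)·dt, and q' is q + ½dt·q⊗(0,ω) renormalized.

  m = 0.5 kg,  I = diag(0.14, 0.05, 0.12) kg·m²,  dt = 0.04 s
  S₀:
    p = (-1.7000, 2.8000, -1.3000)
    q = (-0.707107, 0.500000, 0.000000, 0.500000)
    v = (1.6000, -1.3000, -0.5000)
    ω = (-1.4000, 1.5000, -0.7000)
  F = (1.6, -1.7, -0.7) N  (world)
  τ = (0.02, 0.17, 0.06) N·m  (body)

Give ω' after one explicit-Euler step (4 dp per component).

α = I⁻¹(τ − ω×Iω) = (0.6679, 3.0080, -1.0750)
ω' = ω + α·dt = (-1.3733, 1.6203, -0.7430)

ω' = (-1.3733, 1.6203, -0.7430)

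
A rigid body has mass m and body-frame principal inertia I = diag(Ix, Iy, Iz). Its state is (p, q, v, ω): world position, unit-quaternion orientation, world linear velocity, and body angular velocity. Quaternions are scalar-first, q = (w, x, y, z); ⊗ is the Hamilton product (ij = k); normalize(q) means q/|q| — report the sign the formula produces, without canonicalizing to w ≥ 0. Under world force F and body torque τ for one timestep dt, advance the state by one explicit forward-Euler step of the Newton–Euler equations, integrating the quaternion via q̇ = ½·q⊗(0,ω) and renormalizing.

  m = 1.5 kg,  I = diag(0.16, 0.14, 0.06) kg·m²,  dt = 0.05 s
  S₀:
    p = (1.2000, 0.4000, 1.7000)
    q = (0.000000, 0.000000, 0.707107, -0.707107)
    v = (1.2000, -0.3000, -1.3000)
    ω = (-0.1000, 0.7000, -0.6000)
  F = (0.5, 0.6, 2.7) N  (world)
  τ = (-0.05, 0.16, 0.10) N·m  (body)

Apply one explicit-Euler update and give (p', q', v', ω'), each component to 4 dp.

linear accel F/m = (0.3333, 0.4000, 1.8000)
p' = p + v·dt = (1.2600, 0.3850, 1.6350)
v' = v + a·dt = (1.2167, -0.2800, -1.2100)
ω×(Iω) gyroscopic = (0.0336, 0.0060, 0.0014)
angular accel α = (-0.5225, 1.1000, 1.6433)
new body rate ω' = (-0.1261, 0.7550, -0.5178)
Hamilton product q⊗(0,ω) = (-0.9192391, 0.0707107, 0.0707107, 0.0707107)
q' = normalize(q + ½dt·q⊗(0,ω)) = (-0.0230, 0.0018, 0.7087, -0.7051)

p' = (1.2600, 0.3850, 1.6350)
q' = (-0.0230, 0.0018, 0.7087, -0.7051)
v' = (1.2167, -0.2800, -1.2100)
ω' = (-0.1261, 0.7550, -0.5178)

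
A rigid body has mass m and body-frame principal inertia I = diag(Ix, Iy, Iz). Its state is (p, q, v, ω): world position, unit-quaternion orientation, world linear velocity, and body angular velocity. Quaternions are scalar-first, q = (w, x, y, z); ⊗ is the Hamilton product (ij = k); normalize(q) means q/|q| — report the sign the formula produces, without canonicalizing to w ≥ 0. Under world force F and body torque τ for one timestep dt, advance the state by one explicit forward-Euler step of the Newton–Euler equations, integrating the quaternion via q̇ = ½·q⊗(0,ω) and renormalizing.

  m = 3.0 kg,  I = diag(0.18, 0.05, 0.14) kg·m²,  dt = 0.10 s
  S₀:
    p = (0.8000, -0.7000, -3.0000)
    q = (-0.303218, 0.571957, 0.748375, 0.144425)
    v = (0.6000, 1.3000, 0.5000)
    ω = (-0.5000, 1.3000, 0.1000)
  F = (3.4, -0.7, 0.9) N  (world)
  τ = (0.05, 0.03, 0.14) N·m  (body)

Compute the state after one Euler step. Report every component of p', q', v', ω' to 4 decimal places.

α = I⁻¹(τ − ω×Iω) = (0.2128, 0.6400, 0.3964)
ω' = ω + α·dt = (-0.4787, 1.3640, 0.1396)
q⊗(0,ω) = (-0.7013515, 0.0386940, -0.5235916, 1.0874098)
q' = normalize(q + ½dt·q⊗(0,ω)) = (-0.3375, 0.5725, 0.7204, 0.1983)
linear accel F/m = (1.1333, -0.2333, 0.3000)
new position p' = (0.8600, -0.5700, -2.9500)
v' = v + a·dt = (0.7133, 1.2767, 0.5300)

p' = (0.8600, -0.5700, -2.9500)
q' = (-0.3375, 0.5725, 0.7204, 0.1983)
v' = (0.7133, 1.2767, 0.5300)
ω' = (-0.4787, 1.3640, 0.1396)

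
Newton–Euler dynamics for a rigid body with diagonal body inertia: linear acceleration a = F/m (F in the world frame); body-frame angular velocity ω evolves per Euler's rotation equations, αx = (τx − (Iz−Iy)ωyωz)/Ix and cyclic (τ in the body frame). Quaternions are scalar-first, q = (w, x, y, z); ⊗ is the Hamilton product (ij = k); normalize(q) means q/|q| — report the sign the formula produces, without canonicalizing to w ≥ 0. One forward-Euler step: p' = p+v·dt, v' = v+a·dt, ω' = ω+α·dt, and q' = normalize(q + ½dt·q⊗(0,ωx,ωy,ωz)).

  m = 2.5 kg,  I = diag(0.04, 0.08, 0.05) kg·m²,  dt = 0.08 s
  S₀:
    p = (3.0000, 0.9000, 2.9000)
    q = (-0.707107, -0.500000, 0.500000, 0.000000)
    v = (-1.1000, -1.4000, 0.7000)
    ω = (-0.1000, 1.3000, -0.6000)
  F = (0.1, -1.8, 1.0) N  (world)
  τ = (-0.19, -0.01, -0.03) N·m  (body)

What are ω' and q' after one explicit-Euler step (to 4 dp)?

ω×(Iω) gyroscopic = (0.0234, -0.0006, -0.0052)
α = I⁻¹(τ − ω×Iω) = (-5.3350, -0.1175, -0.4960)
ω + α·dt = (-0.5268, 1.2906, -0.6397)
2q̇ = q⊗(0,ω) = (-0.7000000, -0.2292893, -1.2192391, -0.1757358)
q' = normalize(q + ½dt·q⊗(0,ω)) = (-0.7339, -0.5083, 0.4505, -0.0070)

ω' = (-0.5268, 1.2906, -0.6397)
q' = (-0.7339, -0.5083, 0.4505, -0.0070)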